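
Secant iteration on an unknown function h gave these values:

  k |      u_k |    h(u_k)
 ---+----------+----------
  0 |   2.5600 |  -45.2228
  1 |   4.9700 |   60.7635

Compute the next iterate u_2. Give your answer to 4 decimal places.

u_2 = 4.9700 − 60.7635·(4.9700 − 2.5600) / (60.7635 − (-45.2228))
   = 4.9700 − (146.440035)/(105.986300) = 3.588312

3.5883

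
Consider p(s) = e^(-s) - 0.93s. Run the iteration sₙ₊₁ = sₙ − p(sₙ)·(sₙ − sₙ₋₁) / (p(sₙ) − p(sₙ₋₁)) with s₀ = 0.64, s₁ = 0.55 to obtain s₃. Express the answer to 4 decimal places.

0.5938

p(0.64) = -0.067908, p(0.55) = 0.065450
s₂ = 0.550000 − 0.065450·(0.550000 − 0.640000) / (0.065450 − (-0.067908)) = 0.550000 − (-0.005890)/(0.133357) = 0.594171
p(0.594171) = -0.000559
s₃ = 0.594171 − (-0.000559)·(0.594171 − 0.550000) / (-0.000559 − 0.065450) = 0.594171 − (-0.000025)/(-0.066008) = 0.593797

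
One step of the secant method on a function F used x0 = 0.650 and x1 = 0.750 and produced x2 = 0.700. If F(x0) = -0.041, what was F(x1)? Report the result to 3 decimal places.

0.041

The secant line through (0.650, -0.041) and (0.750, F(x1)) crosses zero at x2 = 0.700.
So (0.650, -0.041), (0.750, F(x1)), (0.700, 0) are collinear:
F(x1) = -0.041 · (0.750 − 0.700) / (0.650 − 0.700) = -0.041 · (0.05000)/(-0.05000) = 0.04100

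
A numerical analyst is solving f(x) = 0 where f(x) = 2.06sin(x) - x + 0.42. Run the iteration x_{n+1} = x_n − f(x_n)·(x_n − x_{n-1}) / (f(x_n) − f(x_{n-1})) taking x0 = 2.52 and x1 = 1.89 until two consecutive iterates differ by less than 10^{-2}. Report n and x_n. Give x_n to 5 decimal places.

f(2.52) = -0.9003989, f(1.89) = 0.4859404
x2 = 1.8900000 − 0.4859404·(-0.6300000)/(1.3863392) = 2.1108279;  |Δ| = 0.2208279
f(2.1108279) = 0.0760185
x3 = 2.1108279 − 0.0760185·(0.2208279)/(-0.4099219) = 2.1517796;  |Δ| = 0.0409517
f(2.1517796) = -0.0097775
x4 = 2.1517796 − (-0.0097775)·(0.0409517)/(-0.0857960) = 2.1471127;  |Δ| = 0.0046670
|x4 − x3| = 0.0046670 < 10^{-2}

n = 4, x_n = 2.14711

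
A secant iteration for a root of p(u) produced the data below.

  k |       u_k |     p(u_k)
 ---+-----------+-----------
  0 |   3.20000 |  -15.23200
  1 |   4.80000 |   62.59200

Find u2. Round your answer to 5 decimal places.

u2 = 4.80000 − 62.59200·(4.80000 − 3.20000) / (62.59200 − (-15.23200))
   = 4.80000 − (100.1472000)/(77.8240000) = 3.5131579

3.51316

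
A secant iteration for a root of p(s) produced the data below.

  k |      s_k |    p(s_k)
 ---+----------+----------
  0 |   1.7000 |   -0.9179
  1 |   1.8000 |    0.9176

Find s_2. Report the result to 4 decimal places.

1.7500

s_2 = 1.8000 − 0.9176·(1.8000 − 1.7000) / (0.9176 − (-0.9179))
   = 1.8000 − (0.091760)/(1.835500) = 1.750008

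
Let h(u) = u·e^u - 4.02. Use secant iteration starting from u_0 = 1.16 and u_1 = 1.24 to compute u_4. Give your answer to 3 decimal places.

h(1.16) = -0.31968, h(1.24) = 0.26496
u_2 = 1.24000 − 0.26496·(1.24000 − 1.16000) / (0.26496 − (-0.31968)) = 1.24000 − (0.02120)/(0.58464) = 1.20374
h(1.20374) = -0.00844
u_3 = 1.20374 − (-0.00844)·(1.20374 − 1.24000) / (-0.00844 − 0.26496) = 1.20374 − (0.00031)/(-0.27340) = 1.20486
h(1.20486) = -0.00021
u_4 = 1.20486 − (-0.00021)·(1.20486 − 1.20374) / (-0.00021 − (-0.00844)) = 1.20486 − (0.00000)/(0.00823) = 1.20489

1.205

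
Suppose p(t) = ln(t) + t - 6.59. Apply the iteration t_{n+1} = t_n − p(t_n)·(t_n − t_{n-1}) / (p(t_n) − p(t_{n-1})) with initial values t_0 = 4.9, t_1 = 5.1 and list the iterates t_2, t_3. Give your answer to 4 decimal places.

4.9840, 4.9838

p(4.9) = -0.100765, p(5.1) = 0.139241
t_2 = 5.100000 − 0.139241·(5.100000 − 4.900000) / (0.139241 − (-0.100765)) = 5.100000 − (0.027848)/(0.240005) = 4.983969
p(4.983969) = 0.000195
t_3 = 4.983969 − 0.000195·(4.983969 − 5.100000) / (0.000195 − 0.139241) = 4.983969 − (-0.000023)/(-0.139045) = 4.983806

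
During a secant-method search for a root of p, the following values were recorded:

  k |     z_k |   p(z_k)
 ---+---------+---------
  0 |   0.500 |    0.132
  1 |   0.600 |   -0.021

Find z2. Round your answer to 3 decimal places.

z2 = 0.600 − (-0.021)·(0.600 − 0.500) / (-0.021 − 0.132)
   = 0.600 − (-0.00210)/(-0.15300) = 0.58627

0.586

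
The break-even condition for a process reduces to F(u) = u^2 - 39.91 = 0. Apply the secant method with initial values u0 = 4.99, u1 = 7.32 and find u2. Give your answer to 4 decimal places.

F(4.99) = -15.009900, F(7.32) = 13.672400
u2 = 7.320000 − 13.672400·(7.320000 − 4.990000) / (13.672400 − (-15.009900)) = 7.320000 − (31.856692)/(28.682300) = 6.209326

6.2093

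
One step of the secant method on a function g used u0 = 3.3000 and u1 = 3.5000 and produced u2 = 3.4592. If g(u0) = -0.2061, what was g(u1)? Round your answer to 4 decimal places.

0.0528

The secant line through (3.3000, -0.2061) and (3.5000, g(u1)) crosses zero at u2 = 3.4592.
So (3.3000, -0.2061), (3.5000, g(u1)), (3.4592, 0) are collinear:
g(u1) = -0.2061 · (3.5000 − 3.4592) / (3.3000 − 3.4592) = -0.2061 · (0.040800)/(-0.159200) = 0.052820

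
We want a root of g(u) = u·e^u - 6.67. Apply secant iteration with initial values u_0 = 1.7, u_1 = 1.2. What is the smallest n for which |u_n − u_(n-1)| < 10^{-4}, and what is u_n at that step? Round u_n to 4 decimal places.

g(1.7) = 2.635711, g(1.2) = -2.685860
u_2 = 1.200000 − (-2.685860)·(-0.500000)/(-5.321570) = 1.452356;  |Δ| = 0.252356
g(1.452356) = -0.463836
u_3 = 1.452356 − (-0.463836)·(0.252356)/(2.222023) = 1.505034;  |Δ| = 0.052678
g(1.505034) = 0.109134
u_4 = 1.505034 − 0.109134·(0.052678)/(0.572971) = 1.495000;  |Δ| = 0.010034
g(1.495000) = -0.003288
u_5 = 1.495000 − (-0.003288)·(-0.010034)/(-0.112423) = 1.495294;  |Δ| = 0.000293
g(1.495294) = -0.000022
u_6 = 1.495294 − (-0.000022)·(0.000293)/(0.003266) = 1.495296;  |Δ| = 0.000002
|u_6 − u_5| = 0.000002 < 10^{-4}

n = 6, u_n = 1.4953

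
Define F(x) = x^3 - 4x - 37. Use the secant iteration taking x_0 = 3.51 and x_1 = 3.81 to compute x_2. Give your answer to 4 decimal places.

3.7253

F(3.51) = -7.796449, F(3.81) = 3.066341
x_2 = 3.810000 − 3.066341·(3.810000 − 3.510000) / (3.066341 − (-7.796449)) = 3.810000 − (0.919902)/(10.862790) = 3.725316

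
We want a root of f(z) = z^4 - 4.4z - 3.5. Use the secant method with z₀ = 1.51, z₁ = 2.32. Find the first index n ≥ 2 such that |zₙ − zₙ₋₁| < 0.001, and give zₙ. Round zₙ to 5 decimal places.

f(1.51) = -4.9451440, f(2.32) = 15.2622298
z₂ = 2.3200000 − 15.2622298·(0.8100000)/(20.2073737) = 1.7082230;  |Δ| = 0.6117770
f(1.7082230) = -2.5013062
z₃ = 1.7082230 − (-2.5013062)·(-0.6117770)/(-17.7635360) = 1.7943681;  |Δ| = 0.0861451
f(1.7943681) = -1.0283849
z₄ = 1.7943681 − (-1.0283849)·(0.0861451)/(1.4729213) = 1.8545141;  |Δ| = 0.0601460
f(1.8545141) = 0.1683901
z₅ = 1.8545141 − 0.1683901·(0.0601460)/(1.1967750) = 1.8460514;  |Δ| = 0.0084627
f(1.8460514) = -0.0088048
z₆ = 1.8460514 − (-0.0088048)·(-0.0084627)/(-0.1771948) = 1.8464719;  |Δ| = 0.0004205
|z₆ − z₅| = 0.0004205 < 0.001

n = 6, zₙ = 1.84647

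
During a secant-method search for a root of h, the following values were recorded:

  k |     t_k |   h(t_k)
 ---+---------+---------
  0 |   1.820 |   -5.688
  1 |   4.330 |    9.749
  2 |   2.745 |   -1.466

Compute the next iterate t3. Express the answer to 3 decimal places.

t3 = 2.745 − (-1.466)·(2.745 − 4.330) / (-1.466 − 9.749)
   = 2.745 − (2.32361)/(-11.21500) = 2.95219

2.952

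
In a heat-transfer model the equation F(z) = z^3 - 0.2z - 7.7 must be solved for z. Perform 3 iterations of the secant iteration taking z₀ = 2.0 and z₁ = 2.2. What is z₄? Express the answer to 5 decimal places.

F(2.0) = -0.1000000, F(2.2) = 2.5080000
z₂ = 2.2000000 − 2.5080000·(2.2000000 − 2.0000000) / (2.5080000 − (-0.1000000)) = 2.2000000 − (0.5016000)/(2.6080000) = 2.0076687
F(2.0076687) = -0.0091559
z₃ = 2.0076687 − (-0.0091559)·(2.0076687 − 2.2000000) / (-0.0091559 − 2.5080000) = 2.0076687 − (0.0017610)/(-2.5171559) = 2.0083683
F(2.0083683) = -0.0008333
z₄ = 2.0083683 − (-0.0008333)·(2.0083683 − 2.0076687) / (-0.0008333 − (-0.0091559)) = 2.0083683 − (-0.0000006)/(0.0083226) = 2.0084383

2.00844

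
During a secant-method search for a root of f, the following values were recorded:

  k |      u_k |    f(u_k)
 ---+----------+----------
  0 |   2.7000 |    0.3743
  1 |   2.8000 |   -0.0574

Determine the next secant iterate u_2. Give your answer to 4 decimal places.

u_2 = 2.8000 − (-0.0574)·(2.8000 − 2.7000) / (-0.0574 − 0.3743)
   = 2.8000 − (-0.005740)/(-0.431700) = 2.786704

2.7867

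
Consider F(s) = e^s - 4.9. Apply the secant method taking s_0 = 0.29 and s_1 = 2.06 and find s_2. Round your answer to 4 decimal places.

1.2590

F(0.29) = -3.563573, F(2.06) = 2.945970
s_2 = 2.060000 − 2.945970·(2.060000 − 0.290000) / (2.945970 − (-3.563573)) = 2.060000 − (5.214367)/(6.509542) = 1.258966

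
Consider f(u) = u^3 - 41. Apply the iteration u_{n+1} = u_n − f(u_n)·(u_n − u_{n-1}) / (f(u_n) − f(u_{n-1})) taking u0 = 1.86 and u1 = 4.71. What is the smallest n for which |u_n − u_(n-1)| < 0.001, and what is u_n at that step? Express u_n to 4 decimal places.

f(1.86) = -34.565144, f(4.71) = 63.487111
u2 = 4.710000 − 63.487111·(2.850000)/(98.052255) = 2.864675;  |Δ| = 1.845325
f(2.864675) = -17.491435
u3 = 2.864675 − (-17.491435)·(-1.845325)/(-80.978546) = 3.263267;  |Δ| = 0.398592
f(3.263267) = -6.249763
u4 = 3.263267 − (-6.249763)·(0.398592)/(11.241672) = 3.484862;  |Δ| = 0.221596
f(3.484862) = 1.321095
u5 = 3.484862 − 1.321095·(0.221596)/(7.570858) = 3.446195;  |Δ| = 0.038668
f(3.446195) = -0.072109
u6 = 3.446195 − (-0.072109)·(-0.038668)/(-1.393203) = 3.448196;  |Δ| = 0.002001
f(3.448196) = -0.000762
u7 = 3.448196 − (-0.000762)·(0.002001)/(0.071347) = 3.448217;  |Δ| = 0.000021
|u7 − u6| = 0.000021 < 0.001

n = 7, u_n = 3.4482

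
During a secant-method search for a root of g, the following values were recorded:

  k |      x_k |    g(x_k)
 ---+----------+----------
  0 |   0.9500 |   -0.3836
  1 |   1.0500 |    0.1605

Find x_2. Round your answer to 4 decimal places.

1.0205

x_2 = 1.0500 − 0.1605·(1.0500 − 0.9500) / (0.1605 − (-0.3836))
   = 1.0500 − (0.016050)/(0.544100) = 1.020502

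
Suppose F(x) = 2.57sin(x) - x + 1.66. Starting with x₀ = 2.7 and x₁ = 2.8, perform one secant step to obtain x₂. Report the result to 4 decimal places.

2.7173

F(2.7) = 0.058366, F(2.8) = -0.279080
x₂ = 2.800000 − (-0.279080)·(2.800000 − 2.700000) / (-0.279080 − 0.058366) = 2.800000 − (-0.027908)/(-0.337447) = 2.717296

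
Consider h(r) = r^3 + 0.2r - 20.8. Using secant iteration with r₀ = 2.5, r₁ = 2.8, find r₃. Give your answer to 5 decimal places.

2.72573

h(2.5) = -4.6750000, h(2.8) = 1.7120000
r₂ = 2.8000000 − 1.7120000·(2.8000000 − 2.5000000) / (1.7120000 − (-4.6750000)) = 2.8000000 − (0.5136000)/(6.3870000) = 2.7195867
h(2.7195867) = -0.1416074
r₃ = 2.7195867 − (-0.1416074)·(2.7195867 − 2.8000000) / (-0.1416074 − 1.7120000) = 2.7195867 − (0.0113871)/(-1.8536074) = 2.7257299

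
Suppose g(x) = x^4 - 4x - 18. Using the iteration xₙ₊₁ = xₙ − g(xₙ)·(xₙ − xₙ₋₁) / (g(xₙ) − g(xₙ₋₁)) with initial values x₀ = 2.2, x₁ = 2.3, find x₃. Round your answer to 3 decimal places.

2.282

g(2.2) = -3.37440, g(2.3) = 0.78410
x₂ = 2.30000 − 0.78410·(2.30000 − 2.20000) / (0.78410 − (-3.37440)) = 2.30000 − (0.07841)/(4.15850) = 2.28114
g(2.28114) = -0.04691
x₃ = 2.28114 − (-0.04691)·(2.28114 − 2.30000) / (-0.04691 − 0.78410) = 2.28114 − (0.00088)/(-0.83101) = 2.28221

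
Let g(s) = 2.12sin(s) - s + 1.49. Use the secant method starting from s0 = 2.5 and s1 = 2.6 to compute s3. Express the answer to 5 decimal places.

g(2.5) = 0.2587609, g(2.6) = -0.0171371
s2 = 2.6000000 − (-0.0171371)·(2.6000000 − 2.5000000) / (-0.0171371 − 0.2587609) = 2.6000000 − (-0.0017137)/(-0.2758980) = 2.5937886
g(2.5937886) = 0.0003368
s3 = 2.5937886 − 0.0003368·(2.5937886 − 2.6000000) / (0.0003368 − (-0.0171371)) = 2.5937886 − (-0.0000021)/(0.0174739) = 2.5939083

2.59391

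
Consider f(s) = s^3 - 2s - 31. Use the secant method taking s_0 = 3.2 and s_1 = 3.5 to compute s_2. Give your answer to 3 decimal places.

f(3.2) = -4.63200, f(3.5) = 4.87500
s_2 = 3.50000 − 4.87500·(3.50000 − 3.20000) / (4.87500 − (-4.63200)) = 3.50000 − (1.46250)/(9.50700) = 3.34617

3.346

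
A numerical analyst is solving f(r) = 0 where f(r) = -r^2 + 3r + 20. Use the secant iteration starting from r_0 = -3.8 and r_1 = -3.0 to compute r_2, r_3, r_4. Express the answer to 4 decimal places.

-3.2041, -3.2173, -3.2170

f(-3.8) = -5.840000, f(-3.0) = 2.000000
r_2 = -3.000000 − 2.000000·(-3.000000 − (-3.800000)) / (2.000000 − (-5.840000)) = -3.000000 − (1.600000)/(7.840000) = -3.204082
f(-3.204082) = 0.121616
r_3 = -3.204082 − 0.121616·(-3.204082 − (-3.000000)) / (0.121616 − 2.000000) = -3.204082 − (-0.024820)/(-1.878384) = -3.217295
f(-3.217295) = -0.002871
r_4 = -3.217295 − (-0.002871)·(-3.217295 − (-3.204082)) / (-0.002871 − 0.121616) = -3.217295 − (0.000038)/(-0.124487) = -3.216990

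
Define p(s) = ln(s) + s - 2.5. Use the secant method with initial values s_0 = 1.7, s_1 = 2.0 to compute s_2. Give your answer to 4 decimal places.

1.8747

p(1.7) = -0.269372, p(2.0) = 0.193147
s_2 = 2.000000 − 0.193147·(2.000000 − 1.700000) / (0.193147 − (-0.269372)) = 2.000000 − (0.057944)/(0.462519) = 1.874720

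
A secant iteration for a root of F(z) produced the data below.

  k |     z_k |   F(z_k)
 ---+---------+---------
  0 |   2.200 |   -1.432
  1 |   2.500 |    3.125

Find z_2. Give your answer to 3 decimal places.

2.294

z_2 = 2.500 − 3.125·(2.500 − 2.200) / (3.125 − (-1.432))
   = 2.500 − (0.93750)/(4.55700) = 2.29427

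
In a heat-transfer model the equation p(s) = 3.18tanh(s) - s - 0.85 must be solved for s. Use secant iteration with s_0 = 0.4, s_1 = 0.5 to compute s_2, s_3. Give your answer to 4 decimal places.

p(0.4) = -0.041762, p(0.5) = 0.119533
s_2 = 0.500000 − 0.119533·(0.500000 − 0.400000) / (0.119533 − (-0.041762)) = 0.500000 − (0.011953)/(0.161295) = 0.425892
p(0.425892) = 0.002094
s_3 = 0.425892 − 0.002094·(0.425892 − 0.500000) / (0.002094 − 0.119533) = 0.425892 − (-0.000155)/(-0.117438) = 0.424570

0.4259, 0.4246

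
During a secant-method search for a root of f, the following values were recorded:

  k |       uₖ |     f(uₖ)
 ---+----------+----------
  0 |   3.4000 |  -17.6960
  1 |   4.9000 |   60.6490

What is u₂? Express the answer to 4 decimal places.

3.7388

u₂ = 4.9000 − 60.6490·(4.9000 − 3.4000) / (60.6490 − (-17.6960))
   = 4.9000 − (90.973500)/(78.345000) = 3.738809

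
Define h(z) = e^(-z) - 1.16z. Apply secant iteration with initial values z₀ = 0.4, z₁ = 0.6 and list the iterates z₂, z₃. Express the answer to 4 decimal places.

h(0.4) = 0.206320, h(0.6) = -0.147188
z₂ = 0.600000 − (-0.147188)·(0.600000 − 0.400000) / (-0.147188 − 0.206320) = 0.600000 − (-0.029438)/(-0.353508) = 0.516727
h(0.516727) = -0.002934
z₃ = 0.516727 − (-0.002934)·(0.516727 − 0.600000) / (-0.002934 − (-0.147188)) = 0.516727 − (0.000244)/(0.144254) = 0.515033

0.5167, 0.5150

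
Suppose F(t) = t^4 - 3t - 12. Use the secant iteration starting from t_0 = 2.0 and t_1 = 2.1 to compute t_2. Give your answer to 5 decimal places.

F(2.0) = -2.0000000, F(2.1) = 1.1481000
t_2 = 2.1000000 − 1.1481000·(2.1000000 − 2.0000000) / (1.1481000 − (-2.0000000)) = 2.1000000 − (0.1148100)/(3.1481000) = 2.0635304

2.06353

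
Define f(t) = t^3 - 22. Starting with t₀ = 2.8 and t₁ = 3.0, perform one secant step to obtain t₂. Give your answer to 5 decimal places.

2.80190

f(2.8) = -0.0480000, f(3.0) = 5.0000000
t₂ = 3.0000000 − 5.0000000·(3.0000000 − 2.8000000) / (5.0000000 − (-0.0480000)) = 3.0000000 − (1.0000000)/(5.0480000) = 2.8019017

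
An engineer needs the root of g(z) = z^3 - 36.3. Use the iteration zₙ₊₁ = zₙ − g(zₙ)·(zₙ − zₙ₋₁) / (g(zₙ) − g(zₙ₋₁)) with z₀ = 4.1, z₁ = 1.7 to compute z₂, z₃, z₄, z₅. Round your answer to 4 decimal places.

2.8769, 3.6547, 3.2654, 3.3066

g(4.1) = 32.621000, g(1.7) = -31.387000
z₂ = 1.700000 − (-31.387000)·(1.700000 − 4.100000) / (-31.387000 − 32.621000) = 1.700000 − (75.328800)/(-64.008000) = 2.876865
g(2.876865) = -12.490042
z₃ = 2.876865 − (-12.490042)·(2.876865 − 1.700000) / (-12.490042 − (-31.387000)) = 2.876865 − (-14.699098)/(18.896958) = 3.654721
g(3.654721) = 12.516043
z₄ = 3.654721 − 12.516043·(3.654721 − 2.876865) / (12.516043 − (-12.490042)) = 3.654721 − (9.735670)/(25.006085) = 3.265389
g(3.265389) = -1.481935
z₅ = 3.265389 − (-1.481935)·(3.265389 − 3.654721) / (-1.481935 − 12.516043) = 3.265389 − (0.576965)/(-13.997978) = 3.306606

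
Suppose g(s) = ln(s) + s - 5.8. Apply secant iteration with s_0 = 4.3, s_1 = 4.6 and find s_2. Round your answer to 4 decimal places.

g(4.3) = -0.041385, g(4.6) = 0.326056
s_2 = 4.600000 − 0.326056·(4.600000 − 4.300000) / (0.326056 − (-0.041385)) = 4.600000 − (0.097817)/(0.367441) = 4.333789

4.3338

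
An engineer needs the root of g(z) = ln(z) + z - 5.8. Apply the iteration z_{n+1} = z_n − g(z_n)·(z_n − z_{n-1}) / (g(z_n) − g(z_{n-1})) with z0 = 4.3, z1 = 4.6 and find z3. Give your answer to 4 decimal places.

4.3336

g(4.3) = -0.041385, g(4.6) = 0.326056
z2 = 4.600000 − 0.326056·(4.600000 − 4.300000) / (0.326056 − (-0.041385)) = 4.600000 − (0.097817)/(0.367441) = 4.333789
g(4.333789) = 0.000231
z3 = 4.333789 − 0.000231·(4.333789 − 4.600000) / (0.000231 − 0.326056) = 4.333789 − (-0.000062)/(-0.325825) = 4.333600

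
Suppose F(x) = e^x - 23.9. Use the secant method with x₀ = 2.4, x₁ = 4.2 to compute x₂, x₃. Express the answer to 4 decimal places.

2.8164, 3.0153

F(2.4) = -12.876824, F(4.2) = 42.786331
x₂ = 4.200000 − 42.786331·(4.200000 − 2.400000) / (42.786331 − (-12.876824)) = 4.200000 − (77.015396)/(55.663155) = 2.816403
F(2.816403) = -7.183394
x₃ = 2.816403 − (-7.183394)·(2.816403 − 4.200000) / (-7.183394 − 42.786331) = 2.816403 − (9.938925)/(-49.969725) = 3.015302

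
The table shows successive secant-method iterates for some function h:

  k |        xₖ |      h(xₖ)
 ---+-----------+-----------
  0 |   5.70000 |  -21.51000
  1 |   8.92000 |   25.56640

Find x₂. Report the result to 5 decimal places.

7.17127

x₂ = 8.92000 − 25.56640·(8.92000 − 5.70000) / (25.56640 − (-21.51000))
   = 8.92000 − (82.3238080)/(47.0764000) = 7.1712722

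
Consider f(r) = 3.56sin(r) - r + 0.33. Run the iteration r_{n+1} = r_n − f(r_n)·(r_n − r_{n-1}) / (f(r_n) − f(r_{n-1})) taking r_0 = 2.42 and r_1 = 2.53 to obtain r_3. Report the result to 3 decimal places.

2.490

f(2.42) = 0.26167, f(2.53) = -0.15595
r_2 = 2.53000 − (-0.15595)·(2.53000 − 2.42000) / (-0.15595 − 0.26167) = 2.53000 − (-0.01715)/(-0.41762) = 2.48892
f(2.48892) = 0.00310
r_3 = 2.48892 − 0.00310·(2.48892 − 2.53000) / (0.00310 − (-0.15595)) = 2.48892 − (-0.00013)/(0.15904) = 2.48972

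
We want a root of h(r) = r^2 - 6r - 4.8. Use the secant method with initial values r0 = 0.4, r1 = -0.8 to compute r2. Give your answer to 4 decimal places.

h(0.4) = -7.040000, h(-0.8) = 0.640000
r2 = -0.800000 − 0.640000·(-0.800000 − 0.400000) / (0.640000 − (-7.040000)) = -0.800000 − (-0.768000)/(7.680000) = -0.700000

-0.7000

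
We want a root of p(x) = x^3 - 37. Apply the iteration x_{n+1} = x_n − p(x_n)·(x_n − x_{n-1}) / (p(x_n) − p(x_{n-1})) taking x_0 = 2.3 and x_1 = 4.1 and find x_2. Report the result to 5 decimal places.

p(2.3) = -24.8330000, p(4.1) = 31.9210000
x_2 = 4.1000000 − 31.9210000·(4.1000000 − 2.3000000) / (31.9210000 − (-24.8330000)) = 4.1000000 − (57.4578000)/(56.7540000) = 3.0875991

3.08760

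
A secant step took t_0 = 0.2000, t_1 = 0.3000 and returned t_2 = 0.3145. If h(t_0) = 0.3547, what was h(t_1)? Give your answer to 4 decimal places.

0.0449

The secant line through (0.2000, 0.3547) and (0.3000, h(t_1)) crosses zero at t_2 = 0.3145.
So (0.2000, 0.3547), (0.3000, h(t_1)), (0.3145, 0) are collinear:
h(t_1) = 0.3547 · (0.3000 − 0.3145) / (0.2000 − 0.3145) = 0.3547 · (-0.014500)/(-0.114500) = 0.044918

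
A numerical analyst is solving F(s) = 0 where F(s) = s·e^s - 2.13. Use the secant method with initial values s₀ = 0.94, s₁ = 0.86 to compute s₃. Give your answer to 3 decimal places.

0.882

F(0.94) = 0.27638, F(0.86) = -0.09768
s₂ = 0.86000 − (-0.09768)·(0.86000 − 0.94000) / (-0.09768 − 0.27638) = 0.86000 − (0.00781)/(-0.37406) = 0.88089
F(0.88089) = -0.00437
s₃ = 0.88089 − (-0.00437)·(0.88089 − 0.86000) / (-0.00437 − (-0.09768)) = 0.88089 − (-0.00009)/(0.09331) = 0.88187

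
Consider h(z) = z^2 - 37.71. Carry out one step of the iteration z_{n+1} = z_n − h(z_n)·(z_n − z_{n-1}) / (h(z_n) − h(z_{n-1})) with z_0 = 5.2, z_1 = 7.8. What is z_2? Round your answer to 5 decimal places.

h(5.2) = -10.6700000, h(7.8) = 23.1300000
z_2 = 7.8000000 − 23.1300000·(7.8000000 − 5.2000000) / (23.1300000 − (-10.6700000)) = 7.8000000 − (60.1380000)/(33.8000000) = 6.0207692

6.02077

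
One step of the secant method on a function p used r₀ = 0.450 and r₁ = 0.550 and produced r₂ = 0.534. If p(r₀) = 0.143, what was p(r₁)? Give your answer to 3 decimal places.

The secant line through (0.450, 0.143) and (0.550, p(r₁)) crosses zero at r₂ = 0.534.
So (0.450, 0.143), (0.550, p(r₁)), (0.534, 0) are collinear:
p(r₁) = 0.143 · (0.550 − 0.534) / (0.450 − 0.534) = 0.143 · (0.01600)/(-0.08400) = -0.02724

-0.027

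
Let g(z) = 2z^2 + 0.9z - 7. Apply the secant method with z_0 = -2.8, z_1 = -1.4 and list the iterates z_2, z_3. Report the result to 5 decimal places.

g(-2.8) = 6.1600000, g(-1.4) = -4.3400000
z_2 = -1.4000000 − (-4.3400000)·(-1.4000000 − (-2.8000000)) / (-4.3400000 − 6.1600000) = -1.4000000 − (-6.0760000)/(-10.5000000) = -1.9786667
g(-1.9786667) = -0.9505564
z_3 = -1.9786667 − (-0.9505564)·(-1.9786667 − (-1.4000000)) / (-0.9505564 − (-4.3400000)) = -1.9786667 − (0.5500553)/(3.3894436) = -2.1409515

-1.97867, -2.14095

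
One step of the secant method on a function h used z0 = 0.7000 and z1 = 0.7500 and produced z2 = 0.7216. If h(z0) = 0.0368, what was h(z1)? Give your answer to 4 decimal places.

-0.0484

The secant line through (0.7000, 0.0368) and (0.7500, h(z1)) crosses zero at z2 = 0.7216.
So (0.7000, 0.0368), (0.7500, h(z1)), (0.7216, 0) are collinear:
h(z1) = 0.0368 · (0.7500 − 0.7216) / (0.7000 − 0.7216) = 0.0368 · (0.028400)/(-0.021600) = -0.048385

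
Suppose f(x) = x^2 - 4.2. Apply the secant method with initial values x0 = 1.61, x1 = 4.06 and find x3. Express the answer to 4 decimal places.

f(1.61) = -1.607900, f(4.06) = 12.283600
x2 = 4.060000 − 12.283600·(4.060000 − 1.610000) / (12.283600 − (-1.607900)) = 4.060000 − (30.094820)/(13.891500) = 1.893580
f(1.893580) = -0.614354
x3 = 1.893580 − (-0.614354)·(1.893580 − 4.060000) / (-0.614354 − 12.283600) = 1.893580 − (1.330948)/(-12.897954) = 1.996771

1.9968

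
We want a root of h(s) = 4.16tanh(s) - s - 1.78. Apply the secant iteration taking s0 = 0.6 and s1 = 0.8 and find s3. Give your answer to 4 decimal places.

0.6784

h(0.6) = -0.145874, h(0.8) = 0.182393
s2 = 0.800000 − 0.182393·(0.800000 − 0.600000) / (0.182393 − (-0.145874)) = 0.800000 − (0.036479)/(0.328267) = 0.688875
h(0.688875) = 0.015722
s3 = 0.688875 − 0.015722·(0.688875 − 0.800000) / (0.015722 − 0.182393) = 0.688875 − (-0.001747)/(-0.166671) = 0.678393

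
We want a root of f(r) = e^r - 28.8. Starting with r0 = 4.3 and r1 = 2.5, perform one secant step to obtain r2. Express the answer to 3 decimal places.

f(4.3) = 44.89979, f(2.5) = -16.61751
r2 = 2.50000 − (-16.61751)·(2.50000 − 4.30000) / (-16.61751 − 44.89979) = 2.50000 − (29.91151)/(-61.51730) = 2.98623

2.986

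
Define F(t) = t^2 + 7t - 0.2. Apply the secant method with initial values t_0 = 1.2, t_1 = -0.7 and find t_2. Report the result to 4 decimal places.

-0.0853

F(1.2) = 9.640000, F(-0.7) = -4.610000
t_2 = -0.700000 − (-4.610000)·(-0.700000 − 1.200000) / (-4.610000 − 9.640000) = -0.700000 − (8.759000)/(-14.250000) = -0.085333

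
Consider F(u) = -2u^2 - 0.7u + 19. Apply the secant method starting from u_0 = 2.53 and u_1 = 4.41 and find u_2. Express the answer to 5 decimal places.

F(2.53) = 4.4272000, F(4.41) = -22.9832000
u_2 = 4.4100000 − (-22.9832000)·(4.4100000 − 2.5300000) / (-22.9832000 − 4.4272000) = 4.4100000 − (-43.2084160)/(-27.4104000) = 2.8336488

2.83365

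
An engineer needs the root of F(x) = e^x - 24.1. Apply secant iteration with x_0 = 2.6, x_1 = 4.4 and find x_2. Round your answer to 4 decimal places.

F(2.6) = -10.636262, F(4.4) = 57.350869
x_2 = 4.400000 − 57.350869·(4.400000 − 2.600000) / (57.350869 − (-10.636262)) = 4.400000 − (103.231564)/(67.987131) = 2.881601

2.8816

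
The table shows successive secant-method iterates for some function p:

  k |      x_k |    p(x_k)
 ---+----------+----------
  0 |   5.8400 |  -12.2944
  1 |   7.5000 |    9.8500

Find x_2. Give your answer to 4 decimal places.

x_2 = 7.5000 − 9.8500·(7.5000 − 5.8400) / (9.8500 − (-12.2944))
   = 7.5000 − (16.351000)/(22.144400) = 6.761619

6.7616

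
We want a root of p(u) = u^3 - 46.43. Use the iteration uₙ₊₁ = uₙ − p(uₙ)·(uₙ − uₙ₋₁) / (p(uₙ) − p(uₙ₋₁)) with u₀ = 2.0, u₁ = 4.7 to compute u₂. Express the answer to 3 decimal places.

p(2.0) = -38.43000, p(4.7) = 57.39300
u₂ = 4.70000 − 57.39300·(4.70000 − 2.00000) / (57.39300 − (-38.43000)) = 4.70000 − (154.96110)/(95.82300) = 3.08284

3.083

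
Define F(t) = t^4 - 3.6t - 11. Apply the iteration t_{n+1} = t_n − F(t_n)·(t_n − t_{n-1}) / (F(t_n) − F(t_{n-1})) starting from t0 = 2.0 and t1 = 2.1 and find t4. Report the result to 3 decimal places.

2.073

F(2.0) = -2.20000, F(2.1) = 0.88810
t2 = 2.10000 − 0.88810·(2.10000 − 2.00000) / (0.88810 − (-2.20000)) = 2.10000 − (0.08881)/(3.08810) = 2.07124
F(2.07124) = -0.05202
t3 = 2.07124 − (-0.05202)·(2.07124 − 2.10000) / (-0.05202 − 0.88810) = 2.07124 − (0.00150)/(-0.94012) = 2.07283
F(2.07283) = -0.00112
t4 = 2.07283 − (-0.00112)·(2.07283 − 2.07124) / (-0.00112 − (-0.05202)) = 2.07283 − (0.00000)/(0.05090) = 2.07287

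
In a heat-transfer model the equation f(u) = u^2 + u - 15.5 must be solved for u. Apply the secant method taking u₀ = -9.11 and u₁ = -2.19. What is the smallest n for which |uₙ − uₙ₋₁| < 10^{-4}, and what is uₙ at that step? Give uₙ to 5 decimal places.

n = 7, uₙ = -4.46863

f(-9.11) = 58.3821000, f(-2.19) = -12.8939000
u₂ = -2.1900000 − (-12.8939000)·(6.9200000)/(-71.2760000) = -3.4418350;  |Δ| = 1.2518350
f(-3.4418350) = -7.0956071
u₃ = -3.4418350 − (-7.0956071)·(-1.2518350)/(5.7982929) = -4.9737564;  |Δ| = 1.5319214
f(-4.9737564) = 4.2644960
u₄ = -4.9737564 − 4.2644960·(-1.5319214)/(11.3601031) = -4.3986848;  |Δ| = 0.5750716
f(-4.3986848) = -0.5502571
u₅ = -4.3986848 − (-0.5502571)·(0.5750716)/(-4.8147531) = -4.4644072;  |Δ| = 0.0657224
f(-4.4644072) = -0.0334757
u₆ = -4.4644072 − (-0.0334757)·(-0.0657224)/(0.5167815) = -4.4686645;  |Δ| = 0.0042573
f(-4.4686645) = 0.0002979
u₇ = -4.4686645 − 0.0002979·(-0.0042573)/(0.0337736) = -4.4686269;  |Δ| = 0.0000376
|u₇ − u₆| = 0.0000376 < 10^{-4}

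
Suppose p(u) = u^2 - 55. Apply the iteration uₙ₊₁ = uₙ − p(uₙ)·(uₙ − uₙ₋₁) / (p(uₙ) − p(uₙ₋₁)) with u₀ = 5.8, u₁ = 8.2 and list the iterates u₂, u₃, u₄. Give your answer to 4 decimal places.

p(5.8) = -21.360000, p(8.2) = 12.240000
u₂ = 8.200000 − 12.240000·(8.200000 − 5.800000) / (12.240000 − (-21.360000)) = 8.200000 − (29.376000)/(33.600000) = 7.325714
p(7.325714) = -1.333910
u₃ = 7.325714 − (-1.333910)·(7.325714 − 8.200000) / (-1.333910 − 12.240000) = 7.325714 − (1.166219)/(-13.573910) = 7.411630
p(7.411630) = -0.067734
u₄ = 7.411630 − (-0.067734)·(7.411630 − 7.325714) / (-0.067734 − (-1.333910)) = 7.411630 − (-0.005819)/(1.266176) = 7.416227

7.3257, 7.4116, 7.4162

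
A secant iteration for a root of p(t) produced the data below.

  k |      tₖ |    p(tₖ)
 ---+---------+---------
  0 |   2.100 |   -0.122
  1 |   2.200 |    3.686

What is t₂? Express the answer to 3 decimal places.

2.103

t₂ = 2.200 − 3.686·(2.200 − 2.100) / (3.686 − (-0.122))
   = 2.200 − (0.36860)/(3.80800) = 2.10320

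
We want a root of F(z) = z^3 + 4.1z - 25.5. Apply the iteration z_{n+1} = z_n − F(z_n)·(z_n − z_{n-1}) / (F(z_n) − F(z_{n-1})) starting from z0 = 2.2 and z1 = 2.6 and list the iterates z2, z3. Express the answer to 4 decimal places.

F(2.2) = -5.832000, F(2.6) = 2.736000
z2 = 2.600000 − 2.736000·(2.600000 − 2.200000) / (2.736000 − (-5.832000)) = 2.600000 − (1.094400)/(8.568000) = 2.472269
F(2.472269) = -0.252909
z3 = 2.472269 − (-0.252909)·(2.472269 − 2.600000) / (-0.252909 − 2.736000) = 2.472269 − (0.032304)/(-2.988909) = 2.483077

2.4723, 2.4831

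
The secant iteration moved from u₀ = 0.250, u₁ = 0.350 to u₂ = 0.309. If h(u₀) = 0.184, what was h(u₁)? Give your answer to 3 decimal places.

-0.128

The secant line through (0.250, 0.184) and (0.350, h(u₁)) crosses zero at u₂ = 0.309.
So (0.250, 0.184), (0.350, h(u₁)), (0.309, 0) are collinear:
h(u₁) = 0.184 · (0.350 − 0.309) / (0.250 − 0.309) = 0.184 · (0.04100)/(-0.05900) = -0.12786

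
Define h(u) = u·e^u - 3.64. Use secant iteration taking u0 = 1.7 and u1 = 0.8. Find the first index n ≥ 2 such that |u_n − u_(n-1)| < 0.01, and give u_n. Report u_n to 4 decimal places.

h(1.7) = 5.665711, h(0.8) = -1.859567
u2 = 0.800000 − (-1.859567)·(-0.900000)/(-7.525278) = 1.022399;  |Δ| = 0.222399
h(1.022399) = -0.797881
u3 = 1.022399 − (-0.797881)·(0.222399)/(1.061686) = 1.189536;  |Δ| = 0.167138
h(1.189536) = 0.268288
u4 = 1.189536 − 0.268288·(0.167138)/(1.066169) = 1.147478;  |Δ| = 0.042058
h(1.147478) = -0.025171
u5 = 1.147478 − (-0.025171)·(-0.042058)/(-0.293459) = 1.151085;  |Δ| = 0.003607
|u5 − u4| = 0.003607 < 0.01

n = 5, u_n = 1.1511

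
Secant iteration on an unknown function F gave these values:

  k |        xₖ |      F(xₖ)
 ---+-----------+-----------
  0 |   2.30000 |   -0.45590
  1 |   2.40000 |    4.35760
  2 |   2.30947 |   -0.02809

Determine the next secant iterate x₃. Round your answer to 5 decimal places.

2.31005

x₃ = 2.30947 − (-0.02809)·(2.30947 − 2.40000) / (-0.02809 − 4.35760)
   = 2.30947 − (0.0025430)/(-4.3856900) = 2.3100498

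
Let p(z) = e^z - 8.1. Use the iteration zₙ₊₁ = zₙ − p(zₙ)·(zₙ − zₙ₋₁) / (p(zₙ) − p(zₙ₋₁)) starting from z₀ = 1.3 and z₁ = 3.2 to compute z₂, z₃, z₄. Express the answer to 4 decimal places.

p(1.3) = -4.430703, p(3.2) = 16.432530
z₂ = 3.200000 − 16.432530·(3.200000 − 1.300000) / (16.432530 − (-4.430703)) = 3.200000 − (31.221807)/(20.863234) = 1.703501
p(1.703501) = -2.606855
z₃ = 1.703501 − (-2.606855)·(1.703501 − 3.200000) / (-2.606855 − 16.432530) = 1.703501 − (3.901155)/(-19.039385) = 1.908400
p(1.908400) = -1.357706
z₄ = 1.908400 − (-1.357706)·(1.908400 − 1.703501) / (-1.357706 − (-2.606855)) = 1.908400 − (-0.278193)/(1.249149) = 2.131106

1.7035, 1.9084, 2.1311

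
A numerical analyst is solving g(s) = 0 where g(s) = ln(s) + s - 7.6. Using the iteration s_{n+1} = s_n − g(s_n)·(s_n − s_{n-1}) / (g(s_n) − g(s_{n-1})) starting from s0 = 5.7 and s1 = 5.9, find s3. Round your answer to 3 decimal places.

5.836

g(5.7) = -0.15953, g(5.9) = 0.07495
s2 = 5.90000 − 0.07495·(5.90000 − 5.70000) / (0.07495 − (-0.15953)) = 5.90000 − (0.01499)/(0.23449) = 5.83607
g(5.83607) = 0.00013
s3 = 5.83607 − 0.00013·(5.83607 − 5.90000) / (0.00013 − 0.07495) = 5.83607 − (-0.00001)/(-0.07482) = 5.83596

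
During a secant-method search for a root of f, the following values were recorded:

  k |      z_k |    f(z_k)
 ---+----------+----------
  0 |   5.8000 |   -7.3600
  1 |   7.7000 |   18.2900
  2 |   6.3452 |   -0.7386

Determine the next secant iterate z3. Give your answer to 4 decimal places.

6.3978

z3 = 6.3452 − (-0.7386)·(6.3452 − 7.7000) / (-0.7386 − 18.2900)
   = 6.3452 − (1.000655)/(-19.028600) = 6.397787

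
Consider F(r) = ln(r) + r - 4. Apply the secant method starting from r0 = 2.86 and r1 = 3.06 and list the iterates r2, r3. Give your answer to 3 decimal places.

2.927, 2.926

F(2.86) = -0.08918, F(3.06) = 0.17841
r2 = 3.06000 − 0.17841·(3.06000 − 2.86000) / (0.17841 − (-0.08918)) = 3.06000 − (0.03568)/(0.26759) = 2.92665
F(2.92665) = 0.00051
r3 = 2.92665 − 0.00051·(2.92665 − 3.06000) / (0.00051 − 0.17841) = 2.92665 − (-0.00007)/(-0.17790) = 2.92627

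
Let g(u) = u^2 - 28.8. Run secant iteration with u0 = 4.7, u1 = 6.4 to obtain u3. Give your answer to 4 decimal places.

5.3611

g(4.7) = -6.710000, g(6.4) = 12.160000
u2 = 6.400000 − 12.160000·(6.400000 − 4.700000) / (12.160000 − (-6.710000)) = 6.400000 − (20.672000)/(18.870000) = 5.304505
g(5.304505) = -0.662232
u3 = 5.304505 − (-0.662232)·(5.304505 − 6.400000) / (-0.662232 − 12.160000) = 5.304505 − (0.725472)/(-12.822232) = 5.361084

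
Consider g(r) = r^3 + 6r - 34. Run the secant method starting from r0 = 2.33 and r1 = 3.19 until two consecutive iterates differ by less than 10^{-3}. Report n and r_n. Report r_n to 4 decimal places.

n = 5, r_n = 2.6311

g(2.33) = -7.370663, g(3.19) = 17.601759
r2 = 3.190000 − 17.601759·(0.860000)/(24.972422) = 2.583831;  |Δ| = 0.606169
g(2.583831) = -1.246891
r3 = 2.583831 − (-1.246891)·(-0.606169)/(-18.848650) = 2.623931;  |Δ| = 0.040100
g(2.623931) = -0.190623
r4 = 2.623931 − (-0.190623)·(0.040100)/(1.056268) = 2.631167;  |Δ| = 0.007237
g(2.631167) = 0.002685
r5 = 2.631167 − 0.002685·(0.007237)/(0.193308) = 2.631067;  |Δ| = 0.000101
|r5 − r4| = 0.000101 < 10^{-3}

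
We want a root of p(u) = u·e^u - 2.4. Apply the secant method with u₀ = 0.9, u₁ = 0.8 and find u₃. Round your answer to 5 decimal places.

0.93824

p(0.9) = -0.1863572, p(0.8) = -0.6195673
u₂ = 0.8000000 − (-0.6195673)·(0.8000000 − 0.9000000) / (-0.6195673 − (-0.1863572)) = 0.8000000 − (0.0619567)/(-0.4332101) = 0.9430177
p(0.9430177) = 0.0214041
u₃ = 0.9430177 − 0.0214041·(0.9430177 − 0.8000000) / (0.0214041 − (-0.6195673)) = 0.9430177 − (0.0030612)/(0.6409713) = 0.9382419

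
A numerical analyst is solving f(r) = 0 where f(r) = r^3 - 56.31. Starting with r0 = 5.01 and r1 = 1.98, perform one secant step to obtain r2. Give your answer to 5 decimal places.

3.22672

f(5.01) = 69.4415010, f(1.98) = -48.5476080
r2 = 1.9800000 − (-48.5476080)·(1.9800000 − 5.0100000) / (-48.5476080 − 69.4415010) = 1.9800000 − (147.0992522)/(-117.9891090) = 3.2267189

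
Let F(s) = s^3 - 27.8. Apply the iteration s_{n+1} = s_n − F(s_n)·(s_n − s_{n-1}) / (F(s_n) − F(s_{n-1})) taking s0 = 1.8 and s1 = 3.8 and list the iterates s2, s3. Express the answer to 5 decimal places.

2.69592, 2.95274

F(1.8) = -21.9680000, F(3.8) = 27.0720000
s2 = 3.8000000 − 27.0720000·(3.8000000 − 1.8000000) / (27.0720000 − (-21.9680000)) = 3.8000000 − (54.1440000)/(49.0400000) = 2.6959217
F(2.6959217) = -8.2060578
s3 = 2.6959217 − (-8.2060578)·(2.6959217 − 3.8000000) / (-8.2060578 − 27.0720000) = 2.6959217 − (9.0601304)/(-35.2780578) = 2.9527423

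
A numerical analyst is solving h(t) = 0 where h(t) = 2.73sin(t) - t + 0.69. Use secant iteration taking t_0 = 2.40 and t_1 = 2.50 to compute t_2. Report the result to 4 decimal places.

2.4432

h(2.40) = 0.134014, h(2.50) = -0.176171
t_2 = 2.500000 − (-0.176171)·(2.500000 − 2.400000) / (-0.176171 − 0.134014) = 2.500000 − (-0.017617)/(-0.310186) = 2.443205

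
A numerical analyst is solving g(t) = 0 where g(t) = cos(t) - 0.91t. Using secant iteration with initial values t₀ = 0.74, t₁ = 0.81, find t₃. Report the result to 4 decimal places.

0.7807

g(0.74) = 0.065069, g(0.81) = -0.047602
t₂ = 0.810000 − (-0.047602)·(0.810000 − 0.740000) / (-0.047602 − 0.065069) = 0.810000 − (-0.003332)/(-0.112670) = 0.780426
g(0.780426) = 0.000426
t₃ = 0.780426 − 0.000426·(0.780426 − 0.810000) / (0.000426 − (-0.047602)) = 0.780426 − (-0.000013)/(0.048028) = 0.780688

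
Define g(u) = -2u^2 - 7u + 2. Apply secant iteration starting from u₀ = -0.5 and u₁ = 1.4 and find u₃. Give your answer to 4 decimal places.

0.2205

g(-0.5) = 5.000000, g(1.4) = -11.720000
u₂ = 1.400000 − (-11.720000)·(1.400000 − (-0.500000)) / (-11.720000 − 5.000000) = 1.400000 − (-22.268000)/(-16.720000) = 0.068182
g(0.068182) = 1.513430
u₃ = 0.068182 − 1.513430·(0.068182 − 1.400000) / (1.513430 − (-11.720000)) = 0.068182 − (-2.015613)/(13.233430) = 0.220494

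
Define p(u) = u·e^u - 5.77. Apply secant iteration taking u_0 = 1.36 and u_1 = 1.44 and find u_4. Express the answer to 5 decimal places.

p(1.36) = -0.4711771, p(1.44) = 0.3078020
u_2 = 1.4400000 − 0.3078020·(1.4400000 − 1.3600000) / (0.3078020 − (-0.4711771)) = 1.4400000 − (0.0246242)/(0.7789791) = 1.4083892
p(1.4083892) = -0.0105855
u_3 = 1.4083892 − (-0.0105855)·(1.4083892 − 1.4400000) / (-0.0105855 − 0.3078020) = 1.4083892 − (0.0003346)/(-0.3183874) = 1.4094402
p(1.4094402) = -0.0002270
u_4 = 1.4094402 − (-0.0002270)·(1.4094402 − 1.4083892) / (-0.0002270 − (-0.0105855)) = 1.4094402 − (-0.0000002)/(0.0103585) = 1.4094632

1.40946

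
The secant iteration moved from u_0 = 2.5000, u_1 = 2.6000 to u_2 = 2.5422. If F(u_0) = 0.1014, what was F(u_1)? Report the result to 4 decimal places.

-0.1389

The secant line through (2.5000, 0.1014) and (2.6000, F(u_1)) crosses zero at u_2 = 2.5422.
So (2.5000, 0.1014), (2.6000, F(u_1)), (2.5422, 0) are collinear:
F(u_1) = 0.1014 · (2.6000 − 2.5422) / (2.5000 − 2.5422) = 0.1014 · (0.057800)/(-0.042200) = -0.138884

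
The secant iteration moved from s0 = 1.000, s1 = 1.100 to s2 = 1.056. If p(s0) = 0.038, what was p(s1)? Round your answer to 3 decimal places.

-0.030

The secant line through (1.000, 0.038) and (1.100, p(s1)) crosses zero at s2 = 1.056.
So (1.000, 0.038), (1.100, p(s1)), (1.056, 0) are collinear:
p(s1) = 0.038 · (1.100 − 1.056) / (1.000 − 1.056) = 0.038 · (0.04400)/(-0.05600) = -0.02986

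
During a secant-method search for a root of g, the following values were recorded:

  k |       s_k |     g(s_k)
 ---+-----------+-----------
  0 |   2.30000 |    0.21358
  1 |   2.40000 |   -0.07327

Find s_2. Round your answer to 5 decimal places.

2.37446

s_2 = 2.40000 − (-0.07327)·(2.40000 − 2.30000) / (-0.07327 − 0.21358)
   = 2.40000 − (-0.0073270)/(-0.2868500) = 2.3744570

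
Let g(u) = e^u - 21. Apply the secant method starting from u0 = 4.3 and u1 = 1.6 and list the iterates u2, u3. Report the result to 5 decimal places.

2.23024, 3.92543

g(4.3) = 52.6997937, g(1.6) = -16.0469676
u2 = 1.6000000 − (-16.0469676)·(1.6000000 − 4.3000000) / (-16.0469676 − 52.6997937) = 1.6000000 − (43.3268125)/(-68.7467613) = 2.2302379
g(2.2302379) = -11.6979215
u3 = 2.2302379 − (-11.6979215)·(2.2302379 − 1.6000000) / (-11.6979215 − (-16.0469676)) = 2.2302379 − (-7.3724731)/(4.3490461) = 3.9254310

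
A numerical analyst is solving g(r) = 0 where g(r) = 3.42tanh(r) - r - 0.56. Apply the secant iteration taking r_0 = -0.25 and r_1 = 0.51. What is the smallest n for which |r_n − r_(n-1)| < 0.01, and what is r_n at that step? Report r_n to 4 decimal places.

g(-0.25) = -1.147622, g(0.51) = 0.537213
r_2 = 0.510000 − 0.537213·(0.760000)/(1.684834) = 0.267673;  |Δ| = 0.242327
g(0.267673) = 0.066513
r_3 = 0.267673 − 0.066513·(-0.242327)/(-0.470699) = 0.233430;  |Δ| = 0.034243
g(0.233430) = -0.009291
r_4 = 0.233430 − (-0.009291)·(-0.034243)/(-0.075804) = 0.237627;  |Δ| = 0.004197
|r_4 − r_3| = 0.004197 < 0.01

n = 4, r_n = 0.2376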